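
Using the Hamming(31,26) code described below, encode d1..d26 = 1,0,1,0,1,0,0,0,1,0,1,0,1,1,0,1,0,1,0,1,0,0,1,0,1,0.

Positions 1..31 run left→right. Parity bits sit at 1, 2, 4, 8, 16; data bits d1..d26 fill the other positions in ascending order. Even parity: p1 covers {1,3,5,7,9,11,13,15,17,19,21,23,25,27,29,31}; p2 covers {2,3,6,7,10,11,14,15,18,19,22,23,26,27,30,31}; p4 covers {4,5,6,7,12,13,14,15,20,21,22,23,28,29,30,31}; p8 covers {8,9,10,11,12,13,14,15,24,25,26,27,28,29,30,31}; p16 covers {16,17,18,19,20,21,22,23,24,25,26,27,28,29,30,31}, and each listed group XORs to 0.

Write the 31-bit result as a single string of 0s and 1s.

Place data at non-parity positions: p1 p2 1 p4 0 1 0 p8 1 0 0 0 1 0 1 p16 0 1 1 0 1 0 1 0 1 0 0 1 0 1 0
p1 (pos 1,3,5,7,9,11,13,15,17,19,21,23,25,27,29,31): XOR of data positions = 1⊕0⊕0⊕1⊕0⊕1⊕1⊕0⊕1⊕1⊕1⊕1⊕0⊕0⊕0 = 0
p2 (pos 2,3,6,7,10,11,14,15,18,19,22,23,26,27,30,31): XOR of data positions = 1⊕1⊕0⊕0⊕0⊕0⊕1⊕1⊕1⊕0⊕1⊕0⊕0⊕1⊕0 = 1
p4 (pos 4,5,6,7,12,13,14,15,20,21,22,23,28,29,30,31): XOR of data positions = 0⊕1⊕0⊕0⊕1⊕0⊕1⊕0⊕1⊕0⊕1⊕1⊕0⊕1⊕0 = 1
p8 (pos 8,9,10,11,12,13,14,15,24,25,26,27,28,29,30,31): XOR of data positions = 1⊕0⊕0⊕0⊕1⊕0⊕1⊕0⊕1⊕0⊕0⊕1⊕0⊕1⊕0 = 0
p16 (pos 16,17,18,19,20,21,22,23,24,25,26,27,28,29,30,31): XOR of data positions = 0⊕1⊕1⊕0⊕1⊕0⊕1⊕0⊕1⊕0⊕0⊕1⊕0⊕1⊕0 = 1
Codeword: 0111010010001011011010101001010

0111010010001011011010101001010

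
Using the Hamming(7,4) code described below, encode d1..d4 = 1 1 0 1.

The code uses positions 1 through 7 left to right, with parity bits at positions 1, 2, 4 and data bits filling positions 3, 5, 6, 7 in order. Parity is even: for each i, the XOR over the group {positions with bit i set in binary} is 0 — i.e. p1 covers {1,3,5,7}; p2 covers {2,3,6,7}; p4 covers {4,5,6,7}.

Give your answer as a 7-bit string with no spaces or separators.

Place data at non-parity positions: p1 p2 1 p4 1 0 1
p1 (pos 1,3,5,7): XOR of data positions = 1⊕1⊕1 = 1
p2 (pos 2,3,6,7): XOR of data positions = 1⊕0⊕1 = 0
p4 (pos 4,5,6,7): XOR of data positions = 1⊕0⊕1 = 0
Codeword: 1010101

1010101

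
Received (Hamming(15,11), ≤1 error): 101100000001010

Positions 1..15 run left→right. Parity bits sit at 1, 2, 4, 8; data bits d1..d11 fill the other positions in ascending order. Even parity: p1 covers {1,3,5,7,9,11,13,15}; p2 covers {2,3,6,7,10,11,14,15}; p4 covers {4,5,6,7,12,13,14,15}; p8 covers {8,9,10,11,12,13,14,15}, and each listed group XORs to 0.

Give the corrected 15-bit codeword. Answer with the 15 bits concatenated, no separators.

s1 (pos 1,3,5,7,9,11,13,15): 1⊕1⊕0⊕0⊕0⊕0⊕0⊕0 = 0
s2 (pos 2,3,6,7,10,11,14,15): 0⊕1⊕0⊕0⊕0⊕0⊕1⊕0 = 0
s4 (pos 4,5,6,7,12,13,14,15): 1⊕0⊕0⊕0⊕1⊕0⊕1⊕0 = 1
s8 (pos 8,9,10,11,12,13,14,15): 0⊕0⊕0⊕0⊕1⊕0⊕1⊕0 = 0
Syndrome s8…s1 = 0100 → error at position 4.
Flip position 4: 101100000001010 → 101000000001010

101000000001010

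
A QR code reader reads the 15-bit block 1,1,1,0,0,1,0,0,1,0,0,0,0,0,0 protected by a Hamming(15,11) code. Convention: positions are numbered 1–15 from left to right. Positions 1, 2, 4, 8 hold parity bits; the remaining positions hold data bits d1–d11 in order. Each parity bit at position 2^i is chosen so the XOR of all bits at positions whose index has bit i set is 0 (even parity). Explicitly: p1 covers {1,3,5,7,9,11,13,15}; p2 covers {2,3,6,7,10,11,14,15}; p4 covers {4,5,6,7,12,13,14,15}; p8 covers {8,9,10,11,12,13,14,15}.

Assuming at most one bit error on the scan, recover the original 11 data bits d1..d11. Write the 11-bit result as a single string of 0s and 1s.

s1 (pos 1,3,5,7,9,11,13,15): 1⊕1⊕0⊕0⊕1⊕0⊕0⊕0 = 1
s2 (pos 2,3,6,7,10,11,14,15): 1⊕1⊕1⊕0⊕0⊕0⊕0⊕0 = 1
s4 (pos 4,5,6,7,12,13,14,15): 0⊕0⊕1⊕0⊕0⊕0⊕0⊕0 = 1
s8 (pos 8,9,10,11,12,13,14,15): 0⊕1⊕0⊕0⊕0⊕0⊕0⊕0 = 1
Syndrome s8…s1 = 1111 → error at position 15.
Flip position 15: 111001001000000 → 111001001000001
Read data bits from positions 3,5,6,7,9,10,11,12,13,14,15: 10101000001

10101000001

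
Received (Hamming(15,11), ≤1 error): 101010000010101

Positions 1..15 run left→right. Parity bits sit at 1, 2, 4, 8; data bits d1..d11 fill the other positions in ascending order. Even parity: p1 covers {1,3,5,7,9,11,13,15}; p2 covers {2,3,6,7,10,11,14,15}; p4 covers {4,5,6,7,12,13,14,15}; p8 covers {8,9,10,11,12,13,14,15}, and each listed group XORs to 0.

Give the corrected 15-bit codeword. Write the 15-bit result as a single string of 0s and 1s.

101010000010111

s1 (pos 1,3,5,7,9,11,13,15): 1⊕1⊕1⊕0⊕0⊕1⊕1⊕1 = 0
s2 (pos 2,3,6,7,10,11,14,15): 0⊕1⊕0⊕0⊕0⊕1⊕0⊕1 = 1
s4 (pos 4,5,6,7,12,13,14,15): 0⊕1⊕0⊕0⊕0⊕1⊕0⊕1 = 1
s8 (pos 8,9,10,11,12,13,14,15): 0⊕0⊕0⊕1⊕0⊕1⊕0⊕1 = 1
Syndrome s8…s1 = 1110 → error at position 14.
Flip position 14: 101010000010101 → 101010000010111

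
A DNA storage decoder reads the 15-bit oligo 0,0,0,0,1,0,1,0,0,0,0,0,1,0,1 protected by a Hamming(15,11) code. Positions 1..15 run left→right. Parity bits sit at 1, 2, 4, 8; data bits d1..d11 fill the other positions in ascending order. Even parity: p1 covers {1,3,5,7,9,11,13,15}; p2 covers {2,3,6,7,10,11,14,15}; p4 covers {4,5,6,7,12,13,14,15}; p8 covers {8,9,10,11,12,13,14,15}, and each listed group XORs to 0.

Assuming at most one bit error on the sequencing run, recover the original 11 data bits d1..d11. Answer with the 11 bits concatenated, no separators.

s1 (pos 1,3,5,7,9,11,13,15): 0⊕0⊕1⊕1⊕0⊕0⊕1⊕1 = 0
s2 (pos 2,3,6,7,10,11,14,15): 0⊕0⊕0⊕1⊕0⊕0⊕0⊕1 = 0
s4 (pos 4,5,6,7,12,13,14,15): 0⊕1⊕0⊕1⊕0⊕1⊕0⊕1 = 0
s8 (pos 8,9,10,11,12,13,14,15): 0⊕0⊕0⊕0⊕0⊕1⊕0⊕1 = 0
Syndrome s8…s1 = 0000 → no error.
Read data bits from positions 3,5,6,7,9,10,11,12,13,14,15: 01010000101

01010000101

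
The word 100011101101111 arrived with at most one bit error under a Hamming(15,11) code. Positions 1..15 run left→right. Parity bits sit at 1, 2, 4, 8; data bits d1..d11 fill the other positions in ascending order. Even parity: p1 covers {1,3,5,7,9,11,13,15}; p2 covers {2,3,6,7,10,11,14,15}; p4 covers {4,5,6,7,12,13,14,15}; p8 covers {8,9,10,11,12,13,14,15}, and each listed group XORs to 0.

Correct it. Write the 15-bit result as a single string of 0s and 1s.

100010101101111

s1 (pos 1,3,5,7,9,11,13,15): 1⊕0⊕1⊕1⊕1⊕0⊕1⊕1 = 0
s2 (pos 2,3,6,7,10,11,14,15): 0⊕0⊕1⊕1⊕1⊕0⊕1⊕1 = 1
s4 (pos 4,5,6,7,12,13,14,15): 0⊕1⊕1⊕1⊕1⊕1⊕1⊕1 = 1
s8 (pos 8,9,10,11,12,13,14,15): 0⊕1⊕1⊕0⊕1⊕1⊕1⊕1 = 0
Syndrome s8…s1 = 0110 → error at position 6.
Flip position 6: 100011101101111 → 100010101101111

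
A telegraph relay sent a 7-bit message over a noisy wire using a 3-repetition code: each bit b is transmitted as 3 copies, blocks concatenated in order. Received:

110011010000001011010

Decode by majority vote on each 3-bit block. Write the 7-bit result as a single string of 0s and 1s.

Block 1 (110): 2 ones → 1
Block 2 (011): 2 ones → 1
Block 3 (010): 1 one → 0
Block 4 (000): 0 ones → 0
Block 5 (001): 1 one → 0
Block 6 (011): 2 ones → 1
Block 7 (010): 1 one → 0

1100010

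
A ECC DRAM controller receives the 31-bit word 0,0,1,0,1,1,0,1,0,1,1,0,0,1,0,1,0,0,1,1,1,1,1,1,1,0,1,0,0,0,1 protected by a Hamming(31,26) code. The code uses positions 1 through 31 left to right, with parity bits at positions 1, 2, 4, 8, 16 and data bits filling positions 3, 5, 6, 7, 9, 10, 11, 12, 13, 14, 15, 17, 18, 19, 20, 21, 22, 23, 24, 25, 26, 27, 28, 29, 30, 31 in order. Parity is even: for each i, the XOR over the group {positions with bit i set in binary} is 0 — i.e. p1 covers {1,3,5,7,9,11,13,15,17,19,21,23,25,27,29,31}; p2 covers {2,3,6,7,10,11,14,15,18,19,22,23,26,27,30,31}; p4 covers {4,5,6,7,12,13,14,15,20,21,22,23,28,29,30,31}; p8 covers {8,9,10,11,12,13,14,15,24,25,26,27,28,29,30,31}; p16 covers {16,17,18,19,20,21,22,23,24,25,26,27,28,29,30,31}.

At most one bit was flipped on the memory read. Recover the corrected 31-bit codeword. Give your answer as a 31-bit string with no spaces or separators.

1010110101100101001111111010001

s1 (pos 1,3,5,7,9,11,13,15,17,19,21,23,25,27,29,31): 0⊕1⊕1⊕0⊕0⊕1⊕0⊕0⊕0⊕1⊕1⊕1⊕1⊕1⊕0⊕1 = 1
s2 (pos 2,3,6,7,10,11,14,15,18,19,22,23,26,27,30,31): 0⊕1⊕1⊕0⊕1⊕1⊕1⊕0⊕0⊕1⊕1⊕1⊕0⊕1⊕0⊕1 = 0
s4 (pos 4,5,6,7,12,13,14,15,20,21,22,23,28,29,30,31): 0⊕1⊕1⊕0⊕0⊕0⊕1⊕0⊕1⊕1⊕1⊕1⊕0⊕0⊕0⊕1 = 0
s8 (pos 8,9,10,11,12,13,14,15,24,25,26,27,28,29,30,31): 1⊕0⊕1⊕1⊕0⊕0⊕1⊕0⊕1⊕1⊕0⊕1⊕0⊕0⊕0⊕1 = 0
s16 (pos 16,17,18,19,20,21,22,23,24,25,26,27,28,29,30,31): 1⊕0⊕0⊕1⊕1⊕1⊕1⊕1⊕1⊕1⊕0⊕1⊕0⊕0⊕0⊕1 = 0
Syndrome s16…s1 = 00001 → error at position 1.
Flip position 1: 0010110101100101001111111010001 → 1010110101100101001111111010001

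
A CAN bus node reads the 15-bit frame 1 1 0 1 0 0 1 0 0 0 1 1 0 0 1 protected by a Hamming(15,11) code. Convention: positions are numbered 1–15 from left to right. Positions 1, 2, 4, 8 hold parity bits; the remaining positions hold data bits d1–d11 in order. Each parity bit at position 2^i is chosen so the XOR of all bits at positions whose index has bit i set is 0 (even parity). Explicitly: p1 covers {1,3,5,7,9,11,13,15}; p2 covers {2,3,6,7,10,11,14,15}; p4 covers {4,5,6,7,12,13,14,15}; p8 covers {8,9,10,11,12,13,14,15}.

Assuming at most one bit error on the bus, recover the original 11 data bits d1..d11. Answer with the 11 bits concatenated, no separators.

s1 (pos 1,3,5,7,9,11,13,15): 1⊕0⊕0⊕1⊕0⊕1⊕0⊕1 = 0
s2 (pos 2,3,6,7,10,11,14,15): 1⊕0⊕0⊕1⊕0⊕1⊕0⊕1 = 0
s4 (pos 4,5,6,7,12,13,14,15): 1⊕0⊕0⊕1⊕1⊕0⊕0⊕1 = 0
s8 (pos 8,9,10,11,12,13,14,15): 0⊕0⊕0⊕1⊕1⊕0⊕0⊕1 = 1
Syndrome s8…s1 = 1000 → error at position 8.
Flip position 8: 110100100011001 → 110100110011001
Read data bits from positions 3,5,6,7,9,10,11,12,13,14,15: 00010011001

00010011001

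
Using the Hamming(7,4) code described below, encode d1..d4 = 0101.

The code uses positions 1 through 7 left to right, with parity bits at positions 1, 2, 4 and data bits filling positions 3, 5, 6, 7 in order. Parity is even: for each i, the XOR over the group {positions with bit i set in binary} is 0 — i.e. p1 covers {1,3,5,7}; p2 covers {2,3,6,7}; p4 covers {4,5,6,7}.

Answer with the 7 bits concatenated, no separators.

0100101

Place data at non-parity positions: p1 p2 0 p4 1 0 1
p1 (pos 1,3,5,7): XOR of data positions = 0⊕1⊕1 = 0
p2 (pos 2,3,6,7): XOR of data positions = 0⊕0⊕1 = 1
p4 (pos 4,5,6,7): XOR of data positions = 1⊕0⊕1 = 0
Codeword: 0100101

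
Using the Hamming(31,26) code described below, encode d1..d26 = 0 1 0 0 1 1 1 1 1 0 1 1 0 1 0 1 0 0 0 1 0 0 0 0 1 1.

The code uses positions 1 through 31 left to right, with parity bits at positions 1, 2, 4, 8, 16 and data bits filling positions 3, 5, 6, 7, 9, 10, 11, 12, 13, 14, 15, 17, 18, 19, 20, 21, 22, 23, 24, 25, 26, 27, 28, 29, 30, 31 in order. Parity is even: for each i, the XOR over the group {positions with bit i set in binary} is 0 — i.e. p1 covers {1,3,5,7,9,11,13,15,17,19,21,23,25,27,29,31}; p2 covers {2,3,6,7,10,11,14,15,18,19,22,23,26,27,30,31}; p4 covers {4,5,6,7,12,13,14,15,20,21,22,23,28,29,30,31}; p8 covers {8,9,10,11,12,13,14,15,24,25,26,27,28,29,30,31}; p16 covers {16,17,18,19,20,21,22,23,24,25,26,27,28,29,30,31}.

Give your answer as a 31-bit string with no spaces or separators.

Place data at non-parity positions: p1 p2 0 p4 1 0 0 p8 1 1 1 1 1 0 1 p16 1 0 1 0 1 0 0 0 1 0 0 0 0 1 1
p1 (pos 1,3,5,7,9,11,13,15,17,19,21,23,25,27,29,31): XOR of data positions = 0⊕1⊕0⊕1⊕1⊕1⊕1⊕1⊕1⊕1⊕0⊕1⊕0⊕0⊕1 = 0
p2 (pos 2,3,6,7,10,11,14,15,18,19,22,23,26,27,30,31): XOR of data positions = 0⊕0⊕0⊕1⊕1⊕0⊕1⊕0⊕1⊕0⊕0⊕0⊕0⊕1⊕1 = 0
p4 (pos 4,5,6,7,12,13,14,15,20,21,22,23,28,29,30,31): XOR of data positions = 1⊕0⊕0⊕1⊕1⊕0⊕1⊕0⊕1⊕0⊕0⊕0⊕0⊕1⊕1 = 1
p8 (pos 8,9,10,11,12,13,14,15,24,25,26,27,28,29,30,31): XOR of data positions = 1⊕1⊕1⊕1⊕1⊕0⊕1⊕0⊕1⊕0⊕0⊕0⊕0⊕1⊕1 = 1
p16 (pos 16,17,18,19,20,21,22,23,24,25,26,27,28,29,30,31): XOR of data positions = 1⊕0⊕1⊕0⊕1⊕0⊕0⊕0⊕1⊕0⊕0⊕0⊕0⊕1⊕1 = 0
Codeword: 0001100111111010101010001000011

0001100111111010101010001000011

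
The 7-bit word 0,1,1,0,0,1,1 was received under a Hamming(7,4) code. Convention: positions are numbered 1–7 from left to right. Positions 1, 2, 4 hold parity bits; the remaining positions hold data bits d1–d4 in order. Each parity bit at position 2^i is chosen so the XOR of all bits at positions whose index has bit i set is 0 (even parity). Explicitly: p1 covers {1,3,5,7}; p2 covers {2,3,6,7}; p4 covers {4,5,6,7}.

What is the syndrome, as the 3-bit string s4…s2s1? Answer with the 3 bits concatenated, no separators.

000

s1 (pos 1,3,5,7): 0⊕1⊕0⊕1 = 0
s2 (pos 2,3,6,7): 1⊕1⊕1⊕1 = 0
s4 (pos 4,5,6,7): 0⊕0⊕1⊕1 = 0
Syndrome s4…s1 = 000 → no error.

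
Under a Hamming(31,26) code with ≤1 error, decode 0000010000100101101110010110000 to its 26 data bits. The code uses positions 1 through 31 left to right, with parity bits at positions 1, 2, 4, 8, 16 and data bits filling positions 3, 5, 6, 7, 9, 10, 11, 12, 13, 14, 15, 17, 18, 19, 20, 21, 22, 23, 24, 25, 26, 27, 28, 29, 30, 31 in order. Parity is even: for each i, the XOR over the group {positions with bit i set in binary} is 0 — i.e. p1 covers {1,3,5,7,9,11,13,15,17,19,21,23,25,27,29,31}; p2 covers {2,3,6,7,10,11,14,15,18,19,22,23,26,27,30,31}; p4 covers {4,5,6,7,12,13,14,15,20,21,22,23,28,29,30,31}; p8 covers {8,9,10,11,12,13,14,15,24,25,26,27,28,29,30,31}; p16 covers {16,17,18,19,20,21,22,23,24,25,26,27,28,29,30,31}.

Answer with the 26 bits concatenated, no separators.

00101010010101110010110000

s1 (pos 1,3,5,7,9,11,13,15,17,19,21,23,25,27,29,31): 0⊕0⊕0⊕0⊕0⊕1⊕0⊕0⊕1⊕1⊕1⊕0⊕0⊕1⊕0⊕0 = 1
s2 (pos 2,3,6,7,10,11,14,15,18,19,22,23,26,27,30,31): 0⊕0⊕1⊕0⊕0⊕1⊕1⊕0⊕0⊕1⊕0⊕0⊕1⊕1⊕0⊕0 = 0
s4 (pos 4,5,6,7,12,13,14,15,20,21,22,23,28,29,30,31): 0⊕0⊕1⊕0⊕0⊕0⊕1⊕0⊕1⊕1⊕0⊕0⊕0⊕0⊕0⊕0 = 0
s8 (pos 8,9,10,11,12,13,14,15,24,25,26,27,28,29,30,31): 0⊕0⊕0⊕1⊕0⊕0⊕1⊕0⊕1⊕0⊕1⊕1⊕0⊕0⊕0⊕0 = 1
s16 (pos 16,17,18,19,20,21,22,23,24,25,26,27,28,29,30,31): 1⊕1⊕0⊕1⊕1⊕1⊕0⊕0⊕1⊕0⊕1⊕1⊕0⊕0⊕0⊕0 = 0
Syndrome s16…s1 = 01001 → error at position 9.
Flip position 9: 0000010000100101101110010110000 → 0000010010100101101110010110000
Read data bits from positions 3,5,6,7,9,10,11,12,13,14,15,17,18,19,20,21,22,23,24,25,26,27,28,29,30,31: 00101010010101110010110000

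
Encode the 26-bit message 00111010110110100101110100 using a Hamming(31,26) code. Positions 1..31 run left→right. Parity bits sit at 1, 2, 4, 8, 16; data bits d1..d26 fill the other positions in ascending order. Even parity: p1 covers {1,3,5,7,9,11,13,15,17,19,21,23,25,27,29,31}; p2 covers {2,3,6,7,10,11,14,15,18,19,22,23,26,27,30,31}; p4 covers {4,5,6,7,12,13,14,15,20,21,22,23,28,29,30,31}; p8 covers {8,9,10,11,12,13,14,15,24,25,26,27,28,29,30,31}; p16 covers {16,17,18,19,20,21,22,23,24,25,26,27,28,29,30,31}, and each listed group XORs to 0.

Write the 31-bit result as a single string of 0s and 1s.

1001011010101100110100101110100

Place data at non-parity positions: p1 p2 0 p4 0 1 1 p8 1 0 1 0 1 1 0 p16 1 1 0 1 0 0 1 0 1 1 1 0 1 0 0
p1 (pos 1,3,5,7,9,11,13,15,17,19,21,23,25,27,29,31): XOR of data positions = 0⊕0⊕1⊕1⊕1⊕1⊕0⊕1⊕0⊕0⊕1⊕1⊕1⊕1⊕0 = 1
p2 (pos 2,3,6,7,10,11,14,15,18,19,22,23,26,27,30,31): XOR of data positions = 0⊕1⊕1⊕0⊕1⊕1⊕0⊕1⊕0⊕0⊕1⊕1⊕1⊕0⊕0 = 0
p4 (pos 4,5,6,7,12,13,14,15,20,21,22,23,28,29,30,31): XOR of data positions = 0⊕1⊕1⊕0⊕1⊕1⊕0⊕1⊕0⊕0⊕1⊕0⊕1⊕0⊕0 = 1
p8 (pos 8,9,10,11,12,13,14,15,24,25,26,27,28,29,30,31): XOR of data positions = 1⊕0⊕1⊕0⊕1⊕1⊕0⊕0⊕1⊕1⊕1⊕0⊕1⊕0⊕0 = 0
p16 (pos 16,17,18,19,20,21,22,23,24,25,26,27,28,29,30,31): XOR of data positions = 1⊕1⊕0⊕1⊕0⊕0⊕1⊕0⊕1⊕1⊕1⊕0⊕1⊕0⊕0 = 0
Codeword: 1001011010101100110100101110100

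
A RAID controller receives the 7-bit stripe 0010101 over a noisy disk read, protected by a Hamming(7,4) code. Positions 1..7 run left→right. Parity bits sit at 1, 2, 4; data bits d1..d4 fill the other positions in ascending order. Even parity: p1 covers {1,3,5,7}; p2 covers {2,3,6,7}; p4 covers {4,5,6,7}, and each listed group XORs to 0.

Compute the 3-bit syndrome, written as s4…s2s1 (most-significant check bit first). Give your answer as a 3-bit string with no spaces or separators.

s1 (pos 1,3,5,7): 0⊕1⊕1⊕1 = 1
s2 (pos 2,3,6,7): 0⊕1⊕0⊕1 = 0
s4 (pos 4,5,6,7): 0⊕1⊕0⊕1 = 0
Syndrome s4…s1 = 001 → error at position 1.

001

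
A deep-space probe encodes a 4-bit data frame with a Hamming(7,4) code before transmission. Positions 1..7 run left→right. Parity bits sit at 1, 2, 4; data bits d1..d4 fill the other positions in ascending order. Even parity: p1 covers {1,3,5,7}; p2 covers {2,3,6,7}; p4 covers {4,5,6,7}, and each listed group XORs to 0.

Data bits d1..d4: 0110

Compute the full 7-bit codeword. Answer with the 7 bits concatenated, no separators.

Place data at non-parity positions: p1 p2 0 p4 1 1 0
p1 (pos 1,3,5,7): XOR of data positions = 0⊕1⊕0 = 1
p2 (pos 2,3,6,7): XOR of data positions = 0⊕1⊕0 = 1
p4 (pos 4,5,6,7): XOR of data positions = 1⊕1⊕0 = 0
Codeword: 1100110

1100110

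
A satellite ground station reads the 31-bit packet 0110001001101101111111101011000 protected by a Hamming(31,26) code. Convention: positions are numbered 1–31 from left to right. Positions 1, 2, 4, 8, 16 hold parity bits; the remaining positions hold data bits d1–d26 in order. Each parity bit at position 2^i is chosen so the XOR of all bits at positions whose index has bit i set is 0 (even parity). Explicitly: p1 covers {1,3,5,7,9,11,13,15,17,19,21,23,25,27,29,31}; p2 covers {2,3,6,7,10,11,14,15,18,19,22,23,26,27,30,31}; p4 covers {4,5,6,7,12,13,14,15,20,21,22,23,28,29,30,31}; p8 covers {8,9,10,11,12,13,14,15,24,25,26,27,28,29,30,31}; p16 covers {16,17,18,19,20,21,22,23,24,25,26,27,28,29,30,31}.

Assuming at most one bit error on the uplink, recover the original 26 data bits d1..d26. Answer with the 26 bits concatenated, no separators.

s1 (pos 1,3,5,7,9,11,13,15,17,19,21,23,25,27,29,31): 0⊕1⊕0⊕1⊕0⊕1⊕1⊕0⊕1⊕1⊕1⊕1⊕1⊕1⊕0⊕0 = 0
s2 (pos 2,3,6,7,10,11,14,15,18,19,22,23,26,27,30,31): 1⊕1⊕0⊕1⊕1⊕1⊕1⊕0⊕1⊕1⊕1⊕1⊕0⊕1⊕0⊕0 = 1
s4 (pos 4,5,6,7,12,13,14,15,20,21,22,23,28,29,30,31): 0⊕0⊕0⊕1⊕0⊕1⊕1⊕0⊕1⊕1⊕1⊕1⊕1⊕0⊕0⊕0 = 0
s8 (pos 8,9,10,11,12,13,14,15,24,25,26,27,28,29,30,31): 0⊕0⊕1⊕1⊕0⊕1⊕1⊕0⊕0⊕1⊕0⊕1⊕1⊕0⊕0⊕0 = 1
s16 (pos 16,17,18,19,20,21,22,23,24,25,26,27,28,29,30,31): 1⊕1⊕1⊕1⊕1⊕1⊕1⊕1⊕0⊕1⊕0⊕1⊕1⊕0⊕0⊕0 = 1
Syndrome s16…s1 = 11010 → error at position 26.
Flip position 26: 0110001001101101111111101011000 → 0110001001101101111111101111000
Read data bits from positions 3,5,6,7,9,10,11,12,13,14,15,17,18,19,20,21,22,23,24,25,26,27,28,29,30,31: 10010110110111111101111000

10010110110111111101111000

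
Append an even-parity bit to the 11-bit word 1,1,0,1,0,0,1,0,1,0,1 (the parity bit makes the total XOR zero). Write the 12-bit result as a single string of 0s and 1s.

XOR of the 11 data bits: 1⊕1⊕0⊕1⊕0⊕0⊕1⊕0⊕1⊕0⊕1 = 0
Parity bit = 0 (so all 12 bits XOR to 0).

110100101010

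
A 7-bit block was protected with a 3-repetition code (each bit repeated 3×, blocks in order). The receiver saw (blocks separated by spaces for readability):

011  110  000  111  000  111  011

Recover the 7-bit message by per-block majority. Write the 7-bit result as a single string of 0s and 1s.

Block 1 (011): 2 ones → 1
Block 2 (110): 2 ones → 1
Block 3 (000): 0 ones → 0
Block 4 (111): 3 ones → 1
Block 5 (000): 0 ones → 0
Block 6 (111): 3 ones → 1
Block 7 (011): 2 ones → 1

1101011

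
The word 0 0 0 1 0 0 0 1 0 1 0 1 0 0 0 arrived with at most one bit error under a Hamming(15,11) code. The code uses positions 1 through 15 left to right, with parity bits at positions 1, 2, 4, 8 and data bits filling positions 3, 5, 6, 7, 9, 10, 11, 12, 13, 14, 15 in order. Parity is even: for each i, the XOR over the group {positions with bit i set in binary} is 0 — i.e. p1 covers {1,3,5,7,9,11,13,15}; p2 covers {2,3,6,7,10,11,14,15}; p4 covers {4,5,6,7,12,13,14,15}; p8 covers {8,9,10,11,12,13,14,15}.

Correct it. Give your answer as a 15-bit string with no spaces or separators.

s1 (pos 1,3,5,7,9,11,13,15): 0⊕0⊕0⊕0⊕0⊕0⊕0⊕0 = 0
s2 (pos 2,3,6,7,10,11,14,15): 0⊕0⊕0⊕0⊕1⊕0⊕0⊕0 = 1
s4 (pos 4,5,6,7,12,13,14,15): 1⊕0⊕0⊕0⊕1⊕0⊕0⊕0 = 0
s8 (pos 8,9,10,11,12,13,14,15): 1⊕0⊕1⊕0⊕1⊕0⊕0⊕0 = 1
Syndrome s8…s1 = 1010 → error at position 10.
Flip position 10: 000100010101000 → 000100010001000

000100010001000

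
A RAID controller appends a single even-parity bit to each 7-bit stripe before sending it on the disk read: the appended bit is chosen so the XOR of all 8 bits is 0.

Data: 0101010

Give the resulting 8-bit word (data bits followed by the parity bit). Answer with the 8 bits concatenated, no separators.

01010101

XOR of the 7 data bits: 0⊕1⊕0⊕1⊕0⊕1⊕0 = 1
Parity bit = 1 (so all 8 bits XOR to 0).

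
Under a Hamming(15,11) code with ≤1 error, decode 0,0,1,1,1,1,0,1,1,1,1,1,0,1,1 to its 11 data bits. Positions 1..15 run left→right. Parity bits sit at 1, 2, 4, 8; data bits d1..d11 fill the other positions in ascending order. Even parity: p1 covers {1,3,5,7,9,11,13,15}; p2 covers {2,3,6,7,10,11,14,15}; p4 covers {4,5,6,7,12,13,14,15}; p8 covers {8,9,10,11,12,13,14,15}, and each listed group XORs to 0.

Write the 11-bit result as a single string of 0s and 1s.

s1 (pos 1,3,5,7,9,11,13,15): 0⊕1⊕1⊕0⊕1⊕1⊕0⊕1 = 1
s2 (pos 2,3,6,7,10,11,14,15): 0⊕1⊕1⊕0⊕1⊕1⊕1⊕1 = 0
s4 (pos 4,5,6,7,12,13,14,15): 1⊕1⊕1⊕0⊕1⊕0⊕1⊕1 = 0
s8 (pos 8,9,10,11,12,13,14,15): 1⊕1⊕1⊕1⊕1⊕0⊕1⊕1 = 1
Syndrome s8…s1 = 1001 → error at position 9.
Flip position 9: 001111011111011 → 001111010111011
Read data bits from positions 3,5,6,7,9,10,11,12,13,14,15: 11100111011

11100111011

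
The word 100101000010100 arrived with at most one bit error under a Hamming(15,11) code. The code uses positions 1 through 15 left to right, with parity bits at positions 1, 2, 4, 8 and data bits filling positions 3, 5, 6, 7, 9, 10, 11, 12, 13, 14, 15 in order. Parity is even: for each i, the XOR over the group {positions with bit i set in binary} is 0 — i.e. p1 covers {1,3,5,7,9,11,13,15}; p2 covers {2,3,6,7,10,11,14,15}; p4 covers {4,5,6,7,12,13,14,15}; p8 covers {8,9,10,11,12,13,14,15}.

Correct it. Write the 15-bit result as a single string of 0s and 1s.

s1 (pos 1,3,5,7,9,11,13,15): 1⊕0⊕0⊕0⊕0⊕1⊕1⊕0 = 1
s2 (pos 2,3,6,7,10,11,14,15): 0⊕0⊕1⊕0⊕0⊕1⊕0⊕0 = 0
s4 (pos 4,5,6,7,12,13,14,15): 1⊕0⊕1⊕0⊕0⊕1⊕0⊕0 = 1
s8 (pos 8,9,10,11,12,13,14,15): 0⊕0⊕0⊕1⊕0⊕1⊕0⊕0 = 0
Syndrome s8…s1 = 0101 → error at position 5.
Flip position 5: 100101000010100 → 100111000010100

100111000010100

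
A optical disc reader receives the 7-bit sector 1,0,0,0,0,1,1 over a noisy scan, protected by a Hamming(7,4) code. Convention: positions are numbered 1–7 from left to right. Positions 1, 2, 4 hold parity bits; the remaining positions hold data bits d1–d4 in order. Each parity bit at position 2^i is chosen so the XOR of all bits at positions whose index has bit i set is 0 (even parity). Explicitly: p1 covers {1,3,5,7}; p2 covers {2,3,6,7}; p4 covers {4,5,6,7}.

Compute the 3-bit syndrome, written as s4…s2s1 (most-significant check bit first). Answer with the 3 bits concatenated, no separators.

000

s1 (pos 1,3,5,7): 1⊕0⊕0⊕1 = 0
s2 (pos 2,3,6,7): 0⊕0⊕1⊕1 = 0
s4 (pos 4,5,6,7): 0⊕0⊕1⊕1 = 0
Syndrome s4…s1 = 000 → no error.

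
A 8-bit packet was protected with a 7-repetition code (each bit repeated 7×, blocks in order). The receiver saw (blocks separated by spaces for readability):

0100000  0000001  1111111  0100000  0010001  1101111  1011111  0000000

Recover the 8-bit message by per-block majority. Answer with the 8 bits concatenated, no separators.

00100110

Block 1 (0100000): 1 one → 0
Block 2 (0000001): 1 one → 0
Block 3 (1111111): 7 ones → 1
Block 4 (0100000): 1 one → 0
Block 5 (0010001): 2 ones → 0
Block 6 (1101111): 6 ones → 1
Block 7 (1011111): 6 ones → 1
Block 8 (0000000): 0 ones → 0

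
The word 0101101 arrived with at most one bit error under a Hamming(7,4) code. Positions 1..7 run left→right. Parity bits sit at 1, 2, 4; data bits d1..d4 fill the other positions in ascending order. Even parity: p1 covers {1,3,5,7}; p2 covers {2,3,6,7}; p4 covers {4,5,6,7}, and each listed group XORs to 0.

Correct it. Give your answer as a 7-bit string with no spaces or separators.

s1 (pos 1,3,5,7): 0⊕0⊕1⊕1 = 0
s2 (pos 2,3,6,7): 1⊕0⊕0⊕1 = 0
s4 (pos 4,5,6,7): 1⊕1⊕0⊕1 = 1
Syndrome s4…s1 = 100 → error at position 4.
Flip position 4: 0101101 → 0100101

0100101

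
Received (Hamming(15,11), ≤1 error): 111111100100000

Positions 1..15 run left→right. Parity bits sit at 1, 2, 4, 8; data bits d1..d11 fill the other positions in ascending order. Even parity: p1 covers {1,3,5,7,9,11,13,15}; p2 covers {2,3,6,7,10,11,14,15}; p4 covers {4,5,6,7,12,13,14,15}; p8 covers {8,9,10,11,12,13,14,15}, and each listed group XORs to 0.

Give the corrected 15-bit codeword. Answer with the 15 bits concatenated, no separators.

s1 (pos 1,3,5,7,9,11,13,15): 1⊕1⊕1⊕1⊕0⊕0⊕0⊕0 = 0
s2 (pos 2,3,6,7,10,11,14,15): 1⊕1⊕1⊕1⊕1⊕0⊕0⊕0 = 1
s4 (pos 4,5,6,7,12,13,14,15): 1⊕1⊕1⊕1⊕0⊕0⊕0⊕0 = 0
s8 (pos 8,9,10,11,12,13,14,15): 0⊕0⊕1⊕0⊕0⊕0⊕0⊕0 = 1
Syndrome s8…s1 = 1010 → error at position 10.
Flip position 10: 111111100100000 → 111111100000000

111111100000000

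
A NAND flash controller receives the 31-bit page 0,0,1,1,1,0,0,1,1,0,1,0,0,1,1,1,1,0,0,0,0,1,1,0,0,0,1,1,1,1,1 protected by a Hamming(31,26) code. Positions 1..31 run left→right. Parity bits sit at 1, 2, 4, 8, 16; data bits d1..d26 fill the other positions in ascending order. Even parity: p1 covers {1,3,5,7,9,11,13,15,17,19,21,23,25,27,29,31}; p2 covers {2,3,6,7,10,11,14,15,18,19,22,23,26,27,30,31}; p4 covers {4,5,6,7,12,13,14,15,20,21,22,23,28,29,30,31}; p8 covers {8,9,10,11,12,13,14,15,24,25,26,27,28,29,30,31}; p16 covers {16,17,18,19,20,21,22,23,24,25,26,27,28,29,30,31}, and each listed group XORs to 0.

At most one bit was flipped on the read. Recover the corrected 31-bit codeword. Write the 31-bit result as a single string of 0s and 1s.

s1 (pos 1,3,5,7,9,11,13,15,17,19,21,23,25,27,29,31): 0⊕1⊕1⊕0⊕1⊕1⊕0⊕1⊕1⊕0⊕0⊕1⊕0⊕1⊕1⊕1 = 0
s2 (pos 2,3,6,7,10,11,14,15,18,19,22,23,26,27,30,31): 0⊕1⊕0⊕0⊕0⊕1⊕1⊕1⊕0⊕0⊕1⊕1⊕0⊕1⊕1⊕1 = 1
s4 (pos 4,5,6,7,12,13,14,15,20,21,22,23,28,29,30,31): 1⊕1⊕0⊕0⊕0⊕0⊕1⊕1⊕0⊕0⊕1⊕1⊕1⊕1⊕1⊕1 = 0
s8 (pos 8,9,10,11,12,13,14,15,24,25,26,27,28,29,30,31): 1⊕1⊕0⊕1⊕0⊕0⊕1⊕1⊕0⊕0⊕0⊕1⊕1⊕1⊕1⊕1 = 0
s16 (pos 16,17,18,19,20,21,22,23,24,25,26,27,28,29,30,31): 1⊕1⊕0⊕0⊕0⊕0⊕1⊕1⊕0⊕0⊕0⊕1⊕1⊕1⊕1⊕1 = 1
Syndrome s16…s1 = 10010 → error at position 18.
Flip position 18: 0011100110100111100001100011111 → 0011100110100111110001100011111

0011100110100111110001100011111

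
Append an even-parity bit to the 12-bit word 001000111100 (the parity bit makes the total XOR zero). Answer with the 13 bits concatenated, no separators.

XOR of the 12 data bits: 0⊕0⊕1⊕0⊕0⊕0⊕1⊕1⊕1⊕1⊕0⊕0 = 1
Parity bit = 1 (so all 13 bits XOR to 0).

0010001111001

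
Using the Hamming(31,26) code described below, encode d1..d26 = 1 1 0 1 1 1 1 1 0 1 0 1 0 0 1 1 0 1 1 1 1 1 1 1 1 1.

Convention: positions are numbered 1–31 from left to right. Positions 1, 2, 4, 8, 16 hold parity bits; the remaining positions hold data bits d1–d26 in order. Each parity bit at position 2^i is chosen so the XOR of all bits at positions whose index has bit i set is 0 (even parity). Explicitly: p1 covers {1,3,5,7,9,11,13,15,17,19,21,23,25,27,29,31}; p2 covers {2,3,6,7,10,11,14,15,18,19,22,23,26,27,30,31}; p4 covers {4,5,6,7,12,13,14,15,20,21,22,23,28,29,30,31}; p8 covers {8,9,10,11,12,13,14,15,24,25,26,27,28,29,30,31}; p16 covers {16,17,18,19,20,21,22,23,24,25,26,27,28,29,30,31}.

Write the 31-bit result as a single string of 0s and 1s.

0011101111110100100110111111111

Place data at non-parity positions: p1 p2 1 p4 1 0 1 p8 1 1 1 1 0 1 0 p16 1 0 0 1 1 0 1 1 1 1 1 1 1 1 1
p1 (pos 1,3,5,7,9,11,13,15,17,19,21,23,25,27,29,31): XOR of data positions = 1⊕1⊕1⊕1⊕1⊕0⊕0⊕1⊕0⊕1⊕1⊕1⊕1⊕1⊕1 = 0
p2 (pos 2,3,6,7,10,11,14,15,18,19,22,23,26,27,30,31): XOR of data positions = 1⊕0⊕1⊕1⊕1⊕1⊕0⊕0⊕0⊕0⊕1⊕1⊕1⊕1⊕1 = 0
p4 (pos 4,5,6,7,12,13,14,15,20,21,22,23,28,29,30,31): XOR of data positions = 1⊕0⊕1⊕1⊕0⊕1⊕0⊕1⊕1⊕0⊕1⊕1⊕1⊕1⊕1 = 1
p8 (pos 8,9,10,11,12,13,14,15,24,25,26,27,28,29,30,31): XOR of data positions = 1⊕1⊕1⊕1⊕0⊕1⊕0⊕1⊕1⊕1⊕1⊕1⊕1⊕1⊕1 = 1
p16 (pos 16,17,18,19,20,21,22,23,24,25,26,27,28,29,30,31): XOR of data positions = 1⊕0⊕0⊕1⊕1⊕0⊕1⊕1⊕1⊕1⊕1⊕1⊕1⊕1⊕1 = 0
Codeword: 0011101111110100100110111111111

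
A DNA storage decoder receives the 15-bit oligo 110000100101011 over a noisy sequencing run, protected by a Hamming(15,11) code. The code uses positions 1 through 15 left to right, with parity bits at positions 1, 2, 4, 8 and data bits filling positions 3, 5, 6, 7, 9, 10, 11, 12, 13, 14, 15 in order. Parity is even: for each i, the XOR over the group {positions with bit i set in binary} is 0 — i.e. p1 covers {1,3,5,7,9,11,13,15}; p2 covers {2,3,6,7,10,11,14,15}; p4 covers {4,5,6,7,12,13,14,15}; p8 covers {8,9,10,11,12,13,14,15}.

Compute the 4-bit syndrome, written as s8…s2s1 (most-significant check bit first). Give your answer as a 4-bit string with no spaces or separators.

s1 (pos 1,3,5,7,9,11,13,15): 1⊕0⊕0⊕1⊕0⊕0⊕0⊕1 = 1
s2 (pos 2,3,6,7,10,11,14,15): 1⊕0⊕0⊕1⊕1⊕0⊕1⊕1 = 1
s4 (pos 4,5,6,7,12,13,14,15): 0⊕0⊕0⊕1⊕1⊕0⊕1⊕1 = 0
s8 (pos 8,9,10,11,12,13,14,15): 0⊕0⊕1⊕0⊕1⊕0⊕1⊕1 = 0
Syndrome s8…s1 = 0011 → error at position 3.

0011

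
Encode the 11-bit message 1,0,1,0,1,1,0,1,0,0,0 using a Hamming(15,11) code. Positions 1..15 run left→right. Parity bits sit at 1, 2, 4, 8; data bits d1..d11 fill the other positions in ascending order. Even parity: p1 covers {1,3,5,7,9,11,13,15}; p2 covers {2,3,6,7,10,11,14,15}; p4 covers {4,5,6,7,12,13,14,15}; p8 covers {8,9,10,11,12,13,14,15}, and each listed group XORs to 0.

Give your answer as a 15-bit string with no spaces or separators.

011001011101000

Place data at non-parity positions: p1 p2 1 p4 0 1 0 p8 1 1 0 1 0 0 0
p1 (pos 1,3,5,7,9,11,13,15): XOR of data positions = 1⊕0⊕0⊕1⊕0⊕0⊕0 = 0
p2 (pos 2,3,6,7,10,11,14,15): XOR of data positions = 1⊕1⊕0⊕1⊕0⊕0⊕0 = 1
p4 (pos 4,5,6,7,12,13,14,15): XOR of data positions = 0⊕1⊕0⊕1⊕0⊕0⊕0 = 0
p8 (pos 8,9,10,11,12,13,14,15): XOR of data positions = 1⊕1⊕0⊕1⊕0⊕0⊕0 = 1
Codeword: 011001011101000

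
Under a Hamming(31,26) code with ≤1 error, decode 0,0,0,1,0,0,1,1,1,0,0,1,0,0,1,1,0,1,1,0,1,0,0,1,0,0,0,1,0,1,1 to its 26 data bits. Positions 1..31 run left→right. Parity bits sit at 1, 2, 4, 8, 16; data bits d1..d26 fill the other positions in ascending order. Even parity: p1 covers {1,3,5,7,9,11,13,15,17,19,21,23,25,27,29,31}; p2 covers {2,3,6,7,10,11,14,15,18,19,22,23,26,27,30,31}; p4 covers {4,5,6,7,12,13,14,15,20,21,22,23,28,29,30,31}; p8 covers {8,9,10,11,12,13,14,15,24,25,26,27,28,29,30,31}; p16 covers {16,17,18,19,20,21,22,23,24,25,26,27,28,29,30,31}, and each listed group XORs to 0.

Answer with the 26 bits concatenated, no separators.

00011001001011010010001011

s1 (pos 1,3,5,7,9,11,13,15,17,19,21,23,25,27,29,31): 0⊕0⊕0⊕1⊕1⊕0⊕0⊕1⊕0⊕1⊕1⊕0⊕0⊕0⊕0⊕1 = 0
s2 (pos 2,3,6,7,10,11,14,15,18,19,22,23,26,27,30,31): 0⊕0⊕0⊕1⊕0⊕0⊕0⊕1⊕1⊕1⊕0⊕0⊕0⊕0⊕1⊕1 = 0
s4 (pos 4,5,6,7,12,13,14,15,20,21,22,23,28,29,30,31): 1⊕0⊕0⊕1⊕1⊕0⊕0⊕1⊕0⊕1⊕0⊕0⊕1⊕0⊕1⊕1 = 0
s8 (pos 8,9,10,11,12,13,14,15,24,25,26,27,28,29,30,31): 1⊕1⊕0⊕0⊕1⊕0⊕0⊕1⊕1⊕0⊕0⊕0⊕1⊕0⊕1⊕1 = 0
s16 (pos 16,17,18,19,20,21,22,23,24,25,26,27,28,29,30,31): 1⊕0⊕1⊕1⊕0⊕1⊕0⊕0⊕1⊕0⊕0⊕0⊕1⊕0⊕1⊕1 = 0
Syndrome s16…s1 = 00000 → no error.
Read data bits from positions 3,5,6,7,9,10,11,12,13,14,15,17,18,19,20,21,22,23,24,25,26,27,28,29,30,31: 00011001001011010010001011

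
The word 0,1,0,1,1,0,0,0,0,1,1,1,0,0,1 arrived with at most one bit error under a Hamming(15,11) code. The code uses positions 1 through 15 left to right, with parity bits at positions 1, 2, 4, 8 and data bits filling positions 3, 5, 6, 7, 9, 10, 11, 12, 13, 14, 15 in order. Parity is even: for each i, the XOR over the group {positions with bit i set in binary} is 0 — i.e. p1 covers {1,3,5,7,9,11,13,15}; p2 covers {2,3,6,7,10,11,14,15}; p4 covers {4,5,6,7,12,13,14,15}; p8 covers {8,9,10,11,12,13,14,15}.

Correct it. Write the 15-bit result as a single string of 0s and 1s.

110110000111001

s1 (pos 1,3,5,7,9,11,13,15): 0⊕0⊕1⊕0⊕0⊕1⊕0⊕1 = 1
s2 (pos 2,3,6,7,10,11,14,15): 1⊕0⊕0⊕0⊕1⊕1⊕0⊕1 = 0
s4 (pos 4,5,6,7,12,13,14,15): 1⊕1⊕0⊕0⊕1⊕0⊕0⊕1 = 0
s8 (pos 8,9,10,11,12,13,14,15): 0⊕0⊕1⊕1⊕1⊕0⊕0⊕1 = 0
Syndrome s8…s1 = 0001 → error at position 1.
Flip position 1: 010110000111001 → 110110000111001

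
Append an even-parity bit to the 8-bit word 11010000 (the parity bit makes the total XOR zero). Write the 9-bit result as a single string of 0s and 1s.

110100001

XOR of the 8 data bits: 1⊕1⊕0⊕1⊕0⊕0⊕0⊕0 = 1
Parity bit = 1 (so all 9 bits XOR to 0).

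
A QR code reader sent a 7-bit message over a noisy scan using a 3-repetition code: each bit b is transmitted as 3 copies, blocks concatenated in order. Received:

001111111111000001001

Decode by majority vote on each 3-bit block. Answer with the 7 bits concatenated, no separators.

0111000

Block 1 (001): 1 one → 0
Block 2 (111): 3 ones → 1
Block 3 (111): 3 ones → 1
Block 4 (111): 3 ones → 1
Block 5 (000): 0 ones → 0
Block 6 (001): 1 one → 0
Block 7 (001): 1 one → 0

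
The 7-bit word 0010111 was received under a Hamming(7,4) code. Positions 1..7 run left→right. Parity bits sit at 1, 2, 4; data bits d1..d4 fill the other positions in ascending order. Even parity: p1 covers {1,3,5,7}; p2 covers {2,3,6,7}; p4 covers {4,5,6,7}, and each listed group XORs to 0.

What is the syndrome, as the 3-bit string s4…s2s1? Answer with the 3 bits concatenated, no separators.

111

s1 (pos 1,3,5,7): 0⊕1⊕1⊕1 = 1
s2 (pos 2,3,6,7): 0⊕1⊕1⊕1 = 1
s4 (pos 4,5,6,7): 0⊕1⊕1⊕1 = 1
Syndrome s4…s1 = 111 → error at position 7.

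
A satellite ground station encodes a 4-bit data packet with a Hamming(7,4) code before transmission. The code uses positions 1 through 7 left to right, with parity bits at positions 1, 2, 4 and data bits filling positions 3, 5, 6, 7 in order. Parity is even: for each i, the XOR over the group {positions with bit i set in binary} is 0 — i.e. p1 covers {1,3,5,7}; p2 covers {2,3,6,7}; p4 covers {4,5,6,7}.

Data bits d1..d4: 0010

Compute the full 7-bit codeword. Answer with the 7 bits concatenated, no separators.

Place data at non-parity positions: p1 p2 0 p4 0 1 0
p1 (pos 1,3,5,7): XOR of data positions = 0⊕0⊕0 = 0
p2 (pos 2,3,6,7): XOR of data positions = 0⊕1⊕0 = 1
p4 (pos 4,5,6,7): XOR of data positions = 0⊕1⊕0 = 1
Codeword: 0101010

0101010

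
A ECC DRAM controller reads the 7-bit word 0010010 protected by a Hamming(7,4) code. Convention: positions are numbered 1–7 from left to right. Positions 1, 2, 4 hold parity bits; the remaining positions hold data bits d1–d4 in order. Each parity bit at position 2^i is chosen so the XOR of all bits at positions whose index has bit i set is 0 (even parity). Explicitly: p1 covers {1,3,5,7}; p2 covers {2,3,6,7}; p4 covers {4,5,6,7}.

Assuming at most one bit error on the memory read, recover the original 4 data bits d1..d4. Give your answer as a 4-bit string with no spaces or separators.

1110

s1 (pos 1,3,5,7): 0⊕1⊕0⊕0 = 1
s2 (pos 2,3,6,7): 0⊕1⊕1⊕0 = 0
s4 (pos 4,5,6,7): 0⊕0⊕1⊕0 = 1
Syndrome s4…s1 = 101 → error at position 5.
Flip position 5: 0010010 → 0010110
Read data bits from positions 3,5,6,7: 1110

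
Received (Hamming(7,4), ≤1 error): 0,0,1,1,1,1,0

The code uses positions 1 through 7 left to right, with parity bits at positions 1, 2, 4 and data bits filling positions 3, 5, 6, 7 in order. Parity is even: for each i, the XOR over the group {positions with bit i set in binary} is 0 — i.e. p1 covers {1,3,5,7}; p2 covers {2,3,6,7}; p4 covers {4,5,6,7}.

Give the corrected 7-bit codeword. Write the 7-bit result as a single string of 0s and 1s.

s1 (pos 1,3,5,7): 0⊕1⊕1⊕0 = 0
s2 (pos 2,3,6,7): 0⊕1⊕1⊕0 = 0
s4 (pos 4,5,6,7): 1⊕1⊕1⊕0 = 1
Syndrome s4…s1 = 100 → error at position 4.
Flip position 4: 0011110 → 0010110

0010110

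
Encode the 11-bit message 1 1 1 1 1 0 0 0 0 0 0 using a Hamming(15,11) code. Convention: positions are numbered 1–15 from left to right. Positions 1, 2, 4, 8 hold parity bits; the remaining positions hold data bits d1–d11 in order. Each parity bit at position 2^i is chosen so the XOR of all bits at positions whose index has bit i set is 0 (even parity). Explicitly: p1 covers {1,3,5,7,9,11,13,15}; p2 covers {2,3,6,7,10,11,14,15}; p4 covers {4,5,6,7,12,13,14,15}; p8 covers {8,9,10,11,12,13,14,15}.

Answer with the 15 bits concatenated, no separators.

011111111000000

Place data at non-parity positions: p1 p2 1 p4 1 1 1 p8 1 0 0 0 0 0 0
p1 (pos 1,3,5,7,9,11,13,15): XOR of data positions = 1⊕1⊕1⊕1⊕0⊕0⊕0 = 0
p2 (pos 2,3,6,7,10,11,14,15): XOR of data positions = 1⊕1⊕1⊕0⊕0⊕0⊕0 = 1
p4 (pos 4,5,6,7,12,13,14,15): XOR of data positions = 1⊕1⊕1⊕0⊕0⊕0⊕0 = 1
p8 (pos 8,9,10,11,12,13,14,15): XOR of data positions = 1⊕0⊕0⊕0⊕0⊕0⊕0 = 1
Codeword: 011111111000000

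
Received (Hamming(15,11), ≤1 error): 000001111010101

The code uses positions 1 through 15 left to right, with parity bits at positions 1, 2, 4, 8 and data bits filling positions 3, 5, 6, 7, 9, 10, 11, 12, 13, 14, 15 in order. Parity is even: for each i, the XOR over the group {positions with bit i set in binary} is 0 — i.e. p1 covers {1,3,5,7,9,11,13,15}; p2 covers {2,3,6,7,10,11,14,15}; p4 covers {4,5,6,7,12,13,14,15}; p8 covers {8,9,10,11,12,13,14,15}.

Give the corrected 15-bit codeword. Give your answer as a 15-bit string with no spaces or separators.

000001110010101

s1 (pos 1,3,5,7,9,11,13,15): 0⊕0⊕0⊕1⊕1⊕1⊕1⊕1 = 1
s2 (pos 2,3,6,7,10,11,14,15): 0⊕0⊕1⊕1⊕0⊕1⊕0⊕1 = 0
s4 (pos 4,5,6,7,12,13,14,15): 0⊕0⊕1⊕1⊕0⊕1⊕0⊕1 = 0
s8 (pos 8,9,10,11,12,13,14,15): 1⊕1⊕0⊕1⊕0⊕1⊕0⊕1 = 1
Syndrome s8…s1 = 1001 → error at position 9.
Flip position 9: 000001111010101 → 000001110010101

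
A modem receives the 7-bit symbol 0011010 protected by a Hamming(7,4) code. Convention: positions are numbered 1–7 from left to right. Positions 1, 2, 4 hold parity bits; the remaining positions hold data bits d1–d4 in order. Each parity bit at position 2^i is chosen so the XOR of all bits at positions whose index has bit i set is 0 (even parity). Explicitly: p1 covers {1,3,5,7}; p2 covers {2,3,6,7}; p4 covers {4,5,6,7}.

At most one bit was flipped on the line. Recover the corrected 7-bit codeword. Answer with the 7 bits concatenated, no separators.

s1 (pos 1,3,5,7): 0⊕1⊕0⊕0 = 1
s2 (pos 2,3,6,7): 0⊕1⊕1⊕0 = 0
s4 (pos 4,5,6,7): 1⊕0⊕1⊕0 = 0
Syndrome s4…s1 = 001 → error at position 1.
Flip position 1: 0011010 → 1011010

1011010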